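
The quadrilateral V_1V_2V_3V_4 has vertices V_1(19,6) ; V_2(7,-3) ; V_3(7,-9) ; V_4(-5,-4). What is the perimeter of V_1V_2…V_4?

|V_1V_2| = √((-12)² + (-9)²) = √225 = 15
|V_2V_3| = √((0)² + (-6)²) = √36 = 6
|V_3V_4| = √((-12)² + (5)²) = √169 = 13
|V_4V_1| = √((24)² + (10)²) = √676 = 26
Perimeter = 15 + 6 + 13 + 26 = 60.

60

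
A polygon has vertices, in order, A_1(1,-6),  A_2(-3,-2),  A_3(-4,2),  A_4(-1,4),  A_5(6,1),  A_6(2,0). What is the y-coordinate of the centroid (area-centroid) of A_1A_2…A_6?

Apply the shoelace formula. First the cross-terms c_i = x_i·y_{i+1} − x_{i+1}·y_i:
  -20, -14, -14, -25, -2, -12  ⇒  2A = -87, A = -43.5.
Then Σ (y_i + y_{i+1})·c_i = 21, so ȳ = 21 / (6·(-43.5)) = -7/87.

-7/87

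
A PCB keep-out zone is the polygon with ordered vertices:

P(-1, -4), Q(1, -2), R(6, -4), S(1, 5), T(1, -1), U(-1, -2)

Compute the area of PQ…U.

20.5

Apply Gauss's area formula: 2A = Σ (x_i·y_{i+1} − x_{i+1}·y_i), indices taken mod 6.
Σ = (6) + (8) + (34) + (-6) + (-3) + (2) = 41
Area = |Σ|/2 = 20.5.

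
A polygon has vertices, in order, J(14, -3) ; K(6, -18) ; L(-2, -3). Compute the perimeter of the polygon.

|JK| = √((-8)² + (-15)²) = √289 = 17
|KL| = √((-8)² + (15)²) = √289 = 17
|LJ| = √((16)² + (0)²) = √256 = 16
Perimeter = 17 + 17 + 16 = 50.

50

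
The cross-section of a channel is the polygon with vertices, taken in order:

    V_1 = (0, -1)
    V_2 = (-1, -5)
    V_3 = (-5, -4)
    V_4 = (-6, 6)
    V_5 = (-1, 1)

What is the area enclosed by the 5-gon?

37.5

Apply the shoelace (surveyor's) formula: 2A = Σ (x_i·y_{i+1} − x_{i+1}·y_i), indices taken mod 5.
Cross-terms: -1, -21, -54, 0, 1  ⇒  Σ = -75
Area = |Σ|/2 = 37.5.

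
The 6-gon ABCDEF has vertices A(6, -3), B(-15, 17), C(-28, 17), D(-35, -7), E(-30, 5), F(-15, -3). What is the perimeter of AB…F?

118

|AB| = √((-21)² + (20)²) = √841 = 29
|BC| = √((-13)² + (0)²) = √169 = 13
|CD| = √((-7)² + (-24)²) = √625 = 25
|DE| = √((5)² + (12)²) = √169 = 13
|EF| = √((15)² + (-8)²) = √289 = 17
|FA| = √((21)² + (0)²) = √441 = 21
Perimeter = 29 + 13 + 25 + 13 + 17 + 21 = 118.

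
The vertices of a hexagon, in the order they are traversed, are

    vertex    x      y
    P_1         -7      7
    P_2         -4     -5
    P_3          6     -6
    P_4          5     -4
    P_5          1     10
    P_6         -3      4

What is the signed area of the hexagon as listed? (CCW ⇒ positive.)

109

Apply Gauss's area formula: 2A = Σ (x_i·y_{i+1} − x_{i+1}·y_i), indices taken mod 6.
Σ = (63) + (54) + (6) + (54) + (34) + (7) = 218
Signed area = Σ/2 = 109 (positive ⇒ counter-clockwise traversal).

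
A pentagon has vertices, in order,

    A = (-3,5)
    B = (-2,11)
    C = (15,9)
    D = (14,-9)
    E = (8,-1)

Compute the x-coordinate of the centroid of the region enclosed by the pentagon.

2093/279

Apply the shoelace formula. First the cross-terms c_i = x_i·y_{i+1} − x_{i+1}·y_i:
  -23, -183, -261, 58, 37  ⇒  2A = -372, A = -186.
Then Σ (x_i + x_{i+1})·c_i = -8372, so x̄ = -8372 / (6·(-186)) = 2093/279.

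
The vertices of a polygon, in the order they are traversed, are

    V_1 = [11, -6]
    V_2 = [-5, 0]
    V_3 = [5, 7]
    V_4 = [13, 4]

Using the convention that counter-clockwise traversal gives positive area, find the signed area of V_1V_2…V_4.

Apply the surveyor's formula: 2A = Σ (x_i·y_{i+1} − x_{i+1}·y_i), indices taken mod 4.
Cross-terms: -30, -35, -71, -122  ⇒  Σ = -258
Signed area = Σ/2 = -129 (negative ⇒ clockwise traversal).

-129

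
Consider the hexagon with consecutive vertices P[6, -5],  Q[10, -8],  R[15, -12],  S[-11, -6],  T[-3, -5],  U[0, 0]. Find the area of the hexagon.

91.5

Apply the shoelace (surveyor's) formula: 2A = Σ (x_i·y_{i+1} − x_{i+1}·y_i), indices taken mod 6.
Σ = (2) + (0) + (-222) + (37) + (0) + (0) = -183
Area = |Σ|/2 = 91.5.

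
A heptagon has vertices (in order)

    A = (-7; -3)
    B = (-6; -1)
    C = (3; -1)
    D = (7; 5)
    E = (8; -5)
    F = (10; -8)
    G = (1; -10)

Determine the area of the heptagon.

117

Apply the shoelace formula: 2A = Σ (x_i·y_{i+1} − x_{i+1}·y_i), indices taken mod 7.
Cross-terms: -11, 9, 22, -75, -14, -92, -73  ⇒  Σ = -234
Area = |Σ|/2 = 117.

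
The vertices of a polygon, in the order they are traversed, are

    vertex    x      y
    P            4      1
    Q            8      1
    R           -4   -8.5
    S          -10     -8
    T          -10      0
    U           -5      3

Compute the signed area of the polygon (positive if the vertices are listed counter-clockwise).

P→Q: (4)(1) − (8)(1) = -4
Q→R: (8)(-8.5) − (-4)(1) = -64
R→S: (-4)(-8) − (-10)(-8.5) = -53
S→T: (-10)(0) − (-10)(-8) = -80
T→U: (-10)(3) − (-5)(0) = -30
U→P: (-5)(1) − (4)(3) = -17
Σ = -248
Signed area = Σ/2 = -124 (negative ⇒ clockwise traversal).

-124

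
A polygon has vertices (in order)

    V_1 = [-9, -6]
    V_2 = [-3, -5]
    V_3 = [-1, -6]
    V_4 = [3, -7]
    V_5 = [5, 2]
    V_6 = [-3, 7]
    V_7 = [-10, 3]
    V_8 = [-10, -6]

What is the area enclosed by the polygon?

152

Apply Gauss's area formula: 2A = Σ (x_i·y_{i+1} − x_{i+1}·y_i), indices taken mod 8.
Cross-terms: 27, 13, 25, 41, 41, 61, 90, 6  ⇒  Σ = 304
Area = |Σ|/2 = 152.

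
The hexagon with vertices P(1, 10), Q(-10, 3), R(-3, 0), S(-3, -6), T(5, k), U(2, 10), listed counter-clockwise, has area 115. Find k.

The doubled signed area Σ (x_i y_{i+1} − x_{i+1} y_i) is linear in k.
With k=0 it equals 220; the coefficient of k is -5 (from the two edges through T).
So -5·k + 220 = 2·115 = 230 ⇒ k = -2.

-2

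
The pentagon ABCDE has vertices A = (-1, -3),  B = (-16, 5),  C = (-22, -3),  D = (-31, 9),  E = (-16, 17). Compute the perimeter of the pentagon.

|AB| = √((-15)² + (8)²) = √289 = 17
|BC| = √((-6)² + (-8)²) = √100 = 10
|CD| = √((-9)² + (12)²) = √225 = 15
|DE| = √((15)² + (8)²) = √289 = 17
|EA| = √((15)² + (-20)²) = √625 = 25
Perimeter = 17 + 10 + 15 + 17 + 25 = 84.

84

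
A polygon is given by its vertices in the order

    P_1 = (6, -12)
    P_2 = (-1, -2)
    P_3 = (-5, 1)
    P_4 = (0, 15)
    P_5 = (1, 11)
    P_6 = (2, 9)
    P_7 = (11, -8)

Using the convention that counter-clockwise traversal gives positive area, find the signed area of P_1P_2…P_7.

-168.5

P_1→P_2: (6)(-2) − (-1)(-12) = -24
P_2→P_3: (-1)(1) − (-5)(-2) = -11
P_3→P_4: (-5)(15) − (0)(1) = -75
P_4→P_5: (0)(11) − (1)(15) = -15
P_5→P_6: (1)(9) − (2)(11) = -13
P_6→P_7: (2)(-8) − (11)(9) = -115
P_7→P_1: (11)(-12) − (6)(-8) = -84
Σ = -337
Signed area = Σ/2 = -168.5 (negative ⇒ clockwise traversal).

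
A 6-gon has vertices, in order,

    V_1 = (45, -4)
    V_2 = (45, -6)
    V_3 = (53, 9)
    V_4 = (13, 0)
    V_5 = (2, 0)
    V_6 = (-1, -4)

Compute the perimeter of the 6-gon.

122

|V_1V_2| = √((0)² + (-2)²) = √4 = 2
|V_2V_3| = √((8)² + (15)²) = √289 = 17
|V_3V_4| = √((-40)² + (-9)²) = √1681 = 41
|V_4V_5| = √((-11)² + (0)²) = √121 = 11
|V_5V_6| = √((-3)² + (-4)²) = √25 = 5
|V_6V_1| = √((46)² + (0)²) = √2116 = 46
Perimeter = 2 + 17 + 41 + 11 + 5 + 46 = 122.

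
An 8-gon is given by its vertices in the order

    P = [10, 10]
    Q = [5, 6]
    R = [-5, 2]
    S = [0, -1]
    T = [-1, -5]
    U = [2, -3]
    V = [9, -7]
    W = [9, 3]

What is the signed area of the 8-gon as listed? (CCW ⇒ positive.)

115

Apply the shoelace (surveyor's) formula: 2A = Σ (x_i·y_{i+1} − x_{i+1}·y_i), indices taken mod 8.
Σ = (10) + (40) + (5) + (-1) + (13) + (13) + (90) + (60) = 230
Signed area = Σ/2 = 115 (positive ⇒ counter-clockwise traversal).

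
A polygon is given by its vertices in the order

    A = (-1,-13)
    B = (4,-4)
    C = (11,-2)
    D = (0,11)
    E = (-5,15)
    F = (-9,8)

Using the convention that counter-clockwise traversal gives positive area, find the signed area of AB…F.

Σ = (56) + (36) + (121) + (55) + (95) + (125) = 488
Signed area = Σ/2 = 244 (positive ⇒ counter-clockwise traversal).

244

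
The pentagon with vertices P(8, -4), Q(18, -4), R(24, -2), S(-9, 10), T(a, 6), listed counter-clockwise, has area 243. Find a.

Write out the shoelace sum; only the two edges meeting at T involve a:
2·Area = [((-9)·6 − a·10) + (a·(-4) − 8·6)] + 322
       = -14·a + 220 = 486
⇒ a = -19.

-19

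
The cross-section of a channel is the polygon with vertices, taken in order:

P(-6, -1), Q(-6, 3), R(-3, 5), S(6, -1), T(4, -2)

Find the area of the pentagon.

Apply the surveyor's formula: 2A = Σ (x_i·y_{i+1} − x_{i+1}·y_i), indices taken mod 5.
Cross-terms: -24, -21, -27, -8, -16  ⇒  Σ = -96
Area = |Σ|/2 = 48.

48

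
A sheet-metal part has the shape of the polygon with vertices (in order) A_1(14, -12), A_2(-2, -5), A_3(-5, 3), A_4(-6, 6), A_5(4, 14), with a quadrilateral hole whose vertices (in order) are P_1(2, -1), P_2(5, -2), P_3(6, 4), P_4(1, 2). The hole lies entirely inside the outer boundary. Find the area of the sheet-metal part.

Outer boundary:
Apply the shoelace formula: 2A = Σ (x_i·y_{i+1} − x_{i+1}·y_i), indices taken mod 5.
A_1→A_2: (14)(-5) − (-2)(-12) = -94
A_2→A_3: (-2)(3) − (-5)(-5) = -31
A_3→A_4: (-5)(6) − (-6)(3) = -12
A_4→A_5: (-6)(14) − (4)(6) = -108
A_5→A_1: (4)(-12) − (14)(14) = -244
Σ = -489
Area = |Σ|/2 = 244.5.
Hole:
Apply the shoelace (surveyor's) formula: 2A = Σ (x_i·y_{i+1} − x_{i+1}·y_i), indices taken mod 4.
Σ = (1) + (32) + (8) + (-5) = 36
Area = |Σ|/2 = 18.
Net area = 244.5 − 18 = 226.5.

226.5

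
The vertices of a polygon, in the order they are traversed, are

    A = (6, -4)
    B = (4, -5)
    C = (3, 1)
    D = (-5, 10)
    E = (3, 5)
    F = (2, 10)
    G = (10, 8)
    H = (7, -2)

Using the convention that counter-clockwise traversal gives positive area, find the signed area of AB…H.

-85.5

Apply the surveyor's formula: 2A = Σ (x_i·y_{i+1} − x_{i+1}·y_i), indices taken mod 8.
Σ = (-14) + (19) + (35) + (-55) + (20) + (-84) + (-76) + (-16) = -171
Signed area = Σ/2 = -85.5 (negative ⇒ clockwise traversal).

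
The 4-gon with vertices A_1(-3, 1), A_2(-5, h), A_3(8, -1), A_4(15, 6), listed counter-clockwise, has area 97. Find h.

The doubled signed area Σ (x_i y_{i+1} − x_{i+1} y_i) is linear in h.
With h=0 it equals 106; the coefficient of h is -11 (from the two edges through A_2).
So -11·h + 106 = 2·97 = 194 ⇒ h = -8.

-8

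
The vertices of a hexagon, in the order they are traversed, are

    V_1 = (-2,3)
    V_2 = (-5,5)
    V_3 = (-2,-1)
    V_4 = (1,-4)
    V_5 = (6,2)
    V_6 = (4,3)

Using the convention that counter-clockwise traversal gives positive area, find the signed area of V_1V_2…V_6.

Apply the shoelace (surveyor's) formula: 2A = Σ (x_i·y_{i+1} − x_{i+1}·y_i), indices taken mod 6.
V_1→V_2: (-2)(5) − (-5)(3) = 5
V_2→V_3: (-5)(-1) − (-2)(5) = 15
V_3→V_4: (-2)(-4) − (1)(-1) = 9
V_4→V_5: (1)(2) − (6)(-4) = 26
V_5→V_6: (6)(3) − (4)(2) = 10
V_6→V_1: (4)(3) − (-2)(3) = 18
Σ = 83
Signed area = Σ/2 = 41.5 (positive ⇒ counter-clockwise traversal).

41.5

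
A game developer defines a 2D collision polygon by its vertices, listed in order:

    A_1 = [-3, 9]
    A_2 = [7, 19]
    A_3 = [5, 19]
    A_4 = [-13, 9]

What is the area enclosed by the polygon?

60

Apply the surveyor's formula: 2A = Σ (x_i·y_{i+1} − x_{i+1}·y_i), indices taken mod 4.
A_1→A_2: (-3)(19) − (7)(9) = -120
A_2→A_3: (7)(19) − (5)(19) = 38
A_3→A_4: (5)(9) − (-13)(19) = 292
A_4→A_1: (-13)(9) − (-3)(9) = -90
Σ = 120
Area = |Σ|/2 = 60.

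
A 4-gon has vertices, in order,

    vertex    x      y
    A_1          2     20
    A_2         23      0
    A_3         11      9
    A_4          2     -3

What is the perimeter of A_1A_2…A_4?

82

|A_1A_2| = √((21)² + (-20)²) = √841 = 29
|A_2A_3| = √((-12)² + (9)²) = √225 = 15
|A_3A_4| = √((-9)² + (-12)²) = √225 = 15
|A_4A_1| = √((0)² + (23)²) = √529 = 23
Perimeter = 29 + 15 + 15 + 23 = 82.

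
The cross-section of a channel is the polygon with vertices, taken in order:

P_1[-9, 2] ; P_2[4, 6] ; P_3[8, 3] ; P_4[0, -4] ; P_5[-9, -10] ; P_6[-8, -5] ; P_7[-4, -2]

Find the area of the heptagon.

Apply the shoelace formula: 2A = Σ (x_i·y_{i+1} − x_{i+1}·y_i), indices taken mod 7.
Cross-terms: -62, -36, -32, -36, -35, -4, -26  ⇒  Σ = -231
Area = |Σ|/2 = 115.5.

115.5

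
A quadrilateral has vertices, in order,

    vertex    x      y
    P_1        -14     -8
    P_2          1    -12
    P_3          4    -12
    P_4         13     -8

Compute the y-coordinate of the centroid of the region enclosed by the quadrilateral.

Apply Gauss's area formula. First the cross-terms c_i = x_i·y_{i+1} − x_{i+1}·y_i:
  176, 36, 124, -216  ⇒  2A = 120, A = 60.
Then Σ (y_i + y_{i+1})·c_i = -3408, so ȳ = -3408 / (6·60) = -142/15.

-142/15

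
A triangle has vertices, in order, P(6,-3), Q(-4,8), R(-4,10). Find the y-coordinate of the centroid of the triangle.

Apply the surveyor's formula. First the cross-terms c_i = x_i·y_{i+1} − x_{i+1}·y_i:
  36, -8, -48  ⇒  2A = -20, A = -10.
Then Σ (y_i + y_{i+1})·c_i = -300, so ȳ = -300 / (6·(-10)) = 5.

5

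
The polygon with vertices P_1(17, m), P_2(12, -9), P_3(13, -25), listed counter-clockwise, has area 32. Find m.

-25

Write out the shoelace sum; only the two edges meeting at P_1 involve m:
2·Area = [(13·m − 17·(-25)) + (17·(-9) − 12·m)] + -183
       = 1·m + 89 = 64
⇒ m = -25.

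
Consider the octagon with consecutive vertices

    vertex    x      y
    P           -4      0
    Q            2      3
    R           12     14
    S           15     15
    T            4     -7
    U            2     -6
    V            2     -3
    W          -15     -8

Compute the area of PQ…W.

Apply the surveyor's formula: 2A = Σ (x_i·y_{i+1} − x_{i+1}·y_i), indices taken mod 8.
Σ = (-12) + (-8) + (-30) + (-165) + (-10) + (6) + (-61) + (-32) = -312
Area = |Σ|/2 = 156.

156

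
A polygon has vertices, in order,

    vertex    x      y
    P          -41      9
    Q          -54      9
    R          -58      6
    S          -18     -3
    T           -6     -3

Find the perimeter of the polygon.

108

|PQ| = √((-13)² + (0)²) = √169 = 13
|QR| = √((-4)² + (-3)²) = √25 = 5
|RS| = √((40)² + (-9)²) = √1681 = 41
|ST| = √((12)² + (0)²) = √144 = 12
|TP| = √((-35)² + (12)²) = √1369 = 37
Perimeter = 13 + 5 + 41 + 12 + 37 = 108.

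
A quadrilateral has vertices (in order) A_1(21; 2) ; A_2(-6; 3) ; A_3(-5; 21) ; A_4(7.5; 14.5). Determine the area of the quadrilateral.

A_1→A_2: (21)(3) − (-6)(2) = 75
A_2→A_3: (-6)(21) − (-5)(3) = -111
A_3→A_4: (-5)(14.5) − (7.5)(21) = -230
A_4→A_1: (7.5)(2) − (21)(14.5) = -289.5
Σ = -555.5
Area = |Σ|/2 = 277.75.

277.75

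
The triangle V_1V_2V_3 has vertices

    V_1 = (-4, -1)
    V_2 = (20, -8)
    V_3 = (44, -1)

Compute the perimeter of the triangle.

98

|V_1V_2| = √((24)² + (-7)²) = √625 = 25
|V_2V_3| = √((24)² + (7)²) = √625 = 25
|V_3V_1| = √((-48)² + (0)²) = √2304 = 48
Perimeter = 25 + 25 + 48 = 98.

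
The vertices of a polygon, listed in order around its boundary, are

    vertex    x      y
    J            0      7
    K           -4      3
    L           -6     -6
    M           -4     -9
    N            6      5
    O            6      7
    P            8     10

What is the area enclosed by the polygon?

Apply the surveyor's formula: 2A = Σ (x_i·y_{i+1} − x_{i+1}·y_i), indices taken mod 7.
Cross-terms: 28, 42, 30, 34, 12, 4, 56  ⇒  Σ = 206
Area = |Σ|/2 = 103.

103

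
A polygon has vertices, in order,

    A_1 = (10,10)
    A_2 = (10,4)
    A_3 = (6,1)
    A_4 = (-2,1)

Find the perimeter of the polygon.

|A_1A_2| = √((0)² + (-6)²) = √36 = 6
|A_2A_3| = √((-4)² + (-3)²) = √25 = 5
|A_3A_4| = √((-8)² + (0)²) = √64 = 8
|A_4A_1| = √((12)² + (9)²) = √225 = 15
Perimeter = 6 + 5 + 8 + 15 = 34.

34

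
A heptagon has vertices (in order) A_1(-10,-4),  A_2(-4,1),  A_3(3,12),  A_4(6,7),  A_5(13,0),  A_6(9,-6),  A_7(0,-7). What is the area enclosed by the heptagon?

215

Apply the shoelace (surveyor's) formula: 2A = Σ (x_i·y_{i+1} − x_{i+1}·y_i), indices taken mod 7.
Σ = (-26) + (-51) + (-51) + (-91) + (-78) + (-63) + (-70) = -430
Area = |Σ|/2 = 215.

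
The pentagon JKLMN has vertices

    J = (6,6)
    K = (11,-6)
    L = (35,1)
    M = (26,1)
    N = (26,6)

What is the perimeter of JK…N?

72

|JK| = √((5)² + (-12)²) = √169 = 13
|KL| = √((24)² + (7)²) = √625 = 25
|LM| = √((-9)² + (0)²) = √81 = 9
|MN| = √((0)² + (5)²) = √25 = 5
|NJ| = √((-20)² + (0)²) = √400 = 20
Perimeter = 13 + 25 + 9 + 5 + 20 = 72.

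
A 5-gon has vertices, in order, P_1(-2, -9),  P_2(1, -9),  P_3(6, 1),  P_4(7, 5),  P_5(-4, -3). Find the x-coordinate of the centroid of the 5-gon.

Apply the surveyor's formula. First the cross-terms c_i = x_i·y_{i+1} − x_{i+1}·y_i:
  27, 55, 23, -1, 30  ⇒  2A = 134, A = 67.
Then Σ (x_i + x_{i+1})·c_i = 474, so x̄ = 474 / (6·67) = 79/67.

79/67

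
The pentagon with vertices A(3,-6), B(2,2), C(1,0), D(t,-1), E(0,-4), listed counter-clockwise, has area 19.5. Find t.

Write out the shoelace sum; only the two edges meeting at D involve t:
2·Area = [(1·(-1) − t·0) + (t·(-4) − 0·(-1))] + 28
       = -4·t + 27 = 39
⇒ t = -3.

-3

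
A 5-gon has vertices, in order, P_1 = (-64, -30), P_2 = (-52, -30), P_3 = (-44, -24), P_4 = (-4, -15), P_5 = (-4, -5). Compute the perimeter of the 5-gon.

138

|P_1P_2| = √((12)² + (0)²) = √144 = 12
|P_2P_3| = √((8)² + (6)²) = √100 = 10
|P_3P_4| = √((40)² + (9)²) = √1681 = 41
|P_4P_5| = √((0)² + (10)²) = √100 = 10
|P_5P_1| = √((-60)² + (-25)²) = √4225 = 65
Perimeter = 12 + 10 + 41 + 10 + 65 = 138.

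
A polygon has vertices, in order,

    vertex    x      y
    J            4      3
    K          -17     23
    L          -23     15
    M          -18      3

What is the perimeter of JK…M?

74

|JK| = √((-21)² + (20)²) = √841 = 29
|KL| = √((-6)² + (-8)²) = √100 = 10
|LM| = √((5)² + (-12)²) = √169 = 13
|MJ| = √((22)² + (0)²) = √484 = 22
Perimeter = 29 + 10 + 13 + 22 = 74.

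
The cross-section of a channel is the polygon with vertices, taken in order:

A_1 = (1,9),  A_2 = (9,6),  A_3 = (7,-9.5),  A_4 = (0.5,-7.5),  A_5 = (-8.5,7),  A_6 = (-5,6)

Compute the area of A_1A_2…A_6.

Σ = (-75) + (-127.5) + (-47.75) + (-60.25) + (-16) + (-51) = -377.5
Area = |Σ|/2 = 188.75.

188.75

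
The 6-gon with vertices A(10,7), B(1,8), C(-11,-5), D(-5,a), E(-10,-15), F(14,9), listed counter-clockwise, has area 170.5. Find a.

-7

The doubled signed area Σ (x_i y_{i+1} − x_{i+1} y_i) is linear in a.
With a=0 it equals 334; the coefficient of a is -1 (from the two edges through D).
So -1·a + 334 = 2·170.5 = 341 ⇒ a = -7.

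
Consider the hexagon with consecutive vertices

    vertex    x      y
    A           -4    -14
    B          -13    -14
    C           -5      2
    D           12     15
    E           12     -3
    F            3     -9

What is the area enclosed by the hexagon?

Σ = (-126) + (-96) + (-99) + (-216) + (-99) + (-78) = -714
Area = |Σ|/2 = 357.

357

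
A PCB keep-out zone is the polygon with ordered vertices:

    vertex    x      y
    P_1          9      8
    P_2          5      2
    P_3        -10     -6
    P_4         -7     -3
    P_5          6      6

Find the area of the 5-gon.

Cross-terms: -22, -10, -12, -24, -6  ⇒  Σ = -74
Area = |Σ|/2 = 37.

37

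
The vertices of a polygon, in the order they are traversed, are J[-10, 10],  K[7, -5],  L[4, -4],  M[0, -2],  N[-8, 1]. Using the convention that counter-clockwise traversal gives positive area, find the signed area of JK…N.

Σ = (-20) + (-8) + (-8) + (-16) + (-70) = -122
Signed area = Σ/2 = -61 (negative ⇒ clockwise traversal).

-61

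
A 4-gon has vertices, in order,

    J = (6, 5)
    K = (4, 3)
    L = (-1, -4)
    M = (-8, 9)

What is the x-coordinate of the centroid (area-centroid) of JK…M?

-83/75

Apply the shoelace (surveyor's) formula. First the cross-terms c_i = x_i·y_{i+1} − x_{i+1}·y_i:
  -2, -13, -41, -94  ⇒  2A = -150, A = -75.
Then Σ (x_i + x_{i+1})·c_i = 498, so x̄ = 498 / (6·(-75)) = -83/75.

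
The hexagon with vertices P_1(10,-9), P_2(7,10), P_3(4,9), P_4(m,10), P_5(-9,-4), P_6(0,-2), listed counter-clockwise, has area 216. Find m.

The doubled signed area Σ (x_i y_{i+1} − x_{i+1} y_i) is linear in m.
With m=0 it equals 354; the coefficient of m is -13 (from the two edges through P_4).
So -13·m + 354 = 2·216 = 432 ⇒ m = -6.

-6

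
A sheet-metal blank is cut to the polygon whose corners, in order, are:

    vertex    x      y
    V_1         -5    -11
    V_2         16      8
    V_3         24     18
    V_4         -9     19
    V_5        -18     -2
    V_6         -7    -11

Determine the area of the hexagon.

708

Apply Gauss's area formula: 2A = Σ (x_i·y_{i+1} − x_{i+1}·y_i), indices taken mod 6.
Σ = (136) + (96) + (618) + (360) + (184) + (22) = 1416
Area = |Σ|/2 = 708.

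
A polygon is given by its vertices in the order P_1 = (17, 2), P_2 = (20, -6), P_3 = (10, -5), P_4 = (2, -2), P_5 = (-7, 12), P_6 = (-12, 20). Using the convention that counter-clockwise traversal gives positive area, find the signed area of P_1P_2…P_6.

Apply the shoelace formula: 2A = Σ (x_i·y_{i+1} − x_{i+1}·y_i), indices taken mod 6.
Σ = (-142) + (-40) + (-10) + (10) + (4) + (-364) = -542
Signed area = Σ/2 = -271 (negative ⇒ clockwise traversal).

-271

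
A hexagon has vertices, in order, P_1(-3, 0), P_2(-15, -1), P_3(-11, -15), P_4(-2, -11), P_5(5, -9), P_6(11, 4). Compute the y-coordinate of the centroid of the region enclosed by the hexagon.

-5.078125

Apply the shoelace formula. First the cross-terms c_i = x_i·y_{i+1} − x_{i+1}·y_i:
  3, 214, 91, 73, 119, 12  ⇒  2A = 512, A = 256.
Then Σ (y_i + y_{i+1})·c_i = -7800, so ȳ = -7800 / (6·256) = -5.078125.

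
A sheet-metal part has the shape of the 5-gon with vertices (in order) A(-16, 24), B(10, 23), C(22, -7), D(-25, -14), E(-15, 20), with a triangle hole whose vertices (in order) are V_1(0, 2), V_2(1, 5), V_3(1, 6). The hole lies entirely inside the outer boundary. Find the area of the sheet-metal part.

Outer boundary:
Apply the shoelace formula: 2A = Σ (x_i·y_{i+1} − x_{i+1}·y_i), indices taken mod 5.
Cross-terms: -608, -576, -483, -710, -40  ⇒  Σ = -2417
Area = |Σ|/2 = 1208.5.
Hole:
V_1→V_2: (0)(5) − (1)(2) = -2
V_2→V_3: (1)(6) − (1)(5) = 1
V_3→V_1: (1)(2) − (0)(6) = 2
Σ = 1
Area = |Σ|/2 = 0.5.
Net area = 1208.5 − 0.5 = 1208.

1208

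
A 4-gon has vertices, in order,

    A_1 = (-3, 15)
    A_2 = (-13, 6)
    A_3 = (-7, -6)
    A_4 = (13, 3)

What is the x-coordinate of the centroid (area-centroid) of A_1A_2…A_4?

Apply the surveyor's formula. First the cross-terms c_i = x_i·y_{i+1} − x_{i+1}·y_i:
  177, 120, 57, 204  ⇒  2A = 558, A = 279.
Then Σ (x_i + x_{i+1})·c_i = -2850, so x̄ = -2850 / (6·279) = -475/279.

-475/279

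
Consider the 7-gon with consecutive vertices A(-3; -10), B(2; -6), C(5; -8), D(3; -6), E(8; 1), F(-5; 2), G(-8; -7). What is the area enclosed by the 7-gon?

Apply Gauss's area formula: 2A = Σ (x_i·y_{i+1} − x_{i+1}·y_i), indices taken mod 7.
Cross-terms: 38, 14, -6, 51, 21, 51, 59  ⇒  Σ = 228
Area = |Σ|/2 = 114.

114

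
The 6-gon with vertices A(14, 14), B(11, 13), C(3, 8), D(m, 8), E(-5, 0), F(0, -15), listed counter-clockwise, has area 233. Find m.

The doubled signed area Σ (x_i y_{i+1} − x_{i+1} y_i) is linear in m.
With m=0 it equals 426; the coefficient of m is -8 (from the two edges through D).
So -8·m + 426 = 2·233 = 466 ⇒ m = -5.

-5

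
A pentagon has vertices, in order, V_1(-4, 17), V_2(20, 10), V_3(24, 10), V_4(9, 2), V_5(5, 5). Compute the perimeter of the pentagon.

66

|V_1V_2| = √((24)² + (-7)²) = √625 = 25
|V_2V_3| = √((4)² + (0)²) = √16 = 4
|V_3V_4| = √((-15)² + (-8)²) = √289 = 17
|V_4V_5| = √((-4)² + (3)²) = √25 = 5
|V_5V_1| = √((-9)² + (12)²) = √225 = 15
Perimeter = 25 + 4 + 17 + 5 + 15 = 66.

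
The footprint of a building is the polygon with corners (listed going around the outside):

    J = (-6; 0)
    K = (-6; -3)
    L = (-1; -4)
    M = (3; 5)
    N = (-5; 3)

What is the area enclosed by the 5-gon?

49

Apply the shoelace (surveyor's) formula: 2A = Σ (x_i·y_{i+1} − x_{i+1}·y_i), indices taken mod 5.
Σ = (18) + (21) + (7) + (34) + (18) = 98
Area = |Σ|/2 = 49.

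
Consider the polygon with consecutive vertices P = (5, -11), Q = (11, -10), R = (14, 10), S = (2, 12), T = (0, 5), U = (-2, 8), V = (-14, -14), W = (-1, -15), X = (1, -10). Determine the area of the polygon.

444.5

Cross-terms: 71, 250, 148, 10, 10, 140, 196, 25, 39  ⇒  Σ = 889
Area = |Σ|/2 = 444.5.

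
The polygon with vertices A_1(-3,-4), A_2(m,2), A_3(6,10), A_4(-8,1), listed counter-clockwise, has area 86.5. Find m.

The doubled signed area Σ (x_i y_{i+1} − x_{i+1} y_i) is linear in m.
With m=0 it equals 103; the coefficient of m is 14 (from the two edges through A_2).
So 14·m + 103 = 2·86.5 = 173 ⇒ m = 5.

5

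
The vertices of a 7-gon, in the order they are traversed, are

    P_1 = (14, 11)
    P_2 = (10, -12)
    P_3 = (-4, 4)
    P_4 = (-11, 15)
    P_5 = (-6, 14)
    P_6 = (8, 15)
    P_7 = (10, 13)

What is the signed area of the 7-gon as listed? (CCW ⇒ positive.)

-343

P_1→P_2: (14)(-12) − (10)(11) = -278
P_2→P_3: (10)(4) − (-4)(-12) = -8
P_3→P_4: (-4)(15) − (-11)(4) = -16
P_4→P_5: (-11)(14) − (-6)(15) = -64
P_5→P_6: (-6)(15) − (8)(14) = -202
P_6→P_7: (8)(13) − (10)(15) = -46
P_7→P_1: (10)(11) − (14)(13) = -72
Σ = -686
Signed area = Σ/2 = -343 (negative ⇒ clockwise traversal).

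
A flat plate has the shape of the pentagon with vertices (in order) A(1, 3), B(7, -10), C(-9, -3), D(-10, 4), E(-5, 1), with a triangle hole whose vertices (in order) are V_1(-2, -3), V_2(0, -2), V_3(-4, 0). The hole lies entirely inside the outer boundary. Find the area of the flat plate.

103

Outer boundary:
Apply the surveyor's formula: 2A = Σ (x_i·y_{i+1} − x_{i+1}·y_i), indices taken mod 5.
A→B: (1)(-10) − (7)(3) = -31
B→C: (7)(-3) − (-9)(-10) = -111
C→D: (-9)(4) − (-10)(-3) = -66
D→E: (-10)(1) − (-5)(4) = 10
E→A: (-5)(3) − (1)(1) = -16
Σ = -214
Area = |Σ|/2 = 107.
Hole:
Cross-terms: 4, -8, 12  ⇒  Σ = 8
Area = |Σ|/2 = 4.
Net area = 107 − 4 = 103.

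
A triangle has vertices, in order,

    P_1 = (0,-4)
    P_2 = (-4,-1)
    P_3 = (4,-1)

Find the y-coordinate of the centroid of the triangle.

-2

Apply the surveyor's formula. First the cross-terms c_i = x_i·y_{i+1} − x_{i+1}·y_i:
  -16, 8, -16  ⇒  2A = -24, A = -12.
Then Σ (y_i + y_{i+1})·c_i = 144, so ȳ = 144 / (6·(-12)) = -2.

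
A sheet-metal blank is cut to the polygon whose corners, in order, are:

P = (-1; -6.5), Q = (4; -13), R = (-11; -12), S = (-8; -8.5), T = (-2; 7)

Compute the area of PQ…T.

103.75

Σ = (39) + (-191) + (-2.5) + (-73) + (20) = -207.5
Area = |Σ|/2 = 103.75.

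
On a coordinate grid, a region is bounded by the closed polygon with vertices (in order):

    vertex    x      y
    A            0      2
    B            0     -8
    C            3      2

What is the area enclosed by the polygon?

15

Apply Gauss's area formula: 2A = Σ (x_i·y_{i+1} − x_{i+1}·y_i), indices taken mod 3.
Σ = (0) + (24) + (6) = 30
Area = |Σ|/2 = 15.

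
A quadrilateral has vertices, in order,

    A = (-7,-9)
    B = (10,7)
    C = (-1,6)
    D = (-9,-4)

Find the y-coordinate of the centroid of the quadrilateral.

24/73

Apply Gauss's area formula. First the cross-terms c_i = x_i·y_{i+1} − x_{i+1}·y_i:
  41, 67, 58, 53  ⇒  2A = 219, A = 109.5.
Then Σ (y_i + y_{i+1})·c_i = 216, so ȳ = 216 / (6·109.5) = 24/73.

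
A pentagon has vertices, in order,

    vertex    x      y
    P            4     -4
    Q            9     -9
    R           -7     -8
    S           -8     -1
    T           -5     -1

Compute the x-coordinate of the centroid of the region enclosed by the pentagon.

Apply Gauss's area formula. First the cross-terms c_i = x_i·y_{i+1} − x_{i+1}·y_i:
  0, -135, -57, 3, 24  ⇒  2A = -165, A = -82.5.
Then Σ (x_i + x_{i+1})·c_i = 522, so x̄ = 522 / (6·(-82.5)) = -58/55.

-58/55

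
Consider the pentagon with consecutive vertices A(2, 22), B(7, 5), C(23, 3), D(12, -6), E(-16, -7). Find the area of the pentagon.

Apply Gauss's area formula: 2A = Σ (x_i·y_{i+1} − x_{i+1}·y_i), indices taken mod 5.
A→B: (2)(5) − (7)(22) = -144
B→C: (7)(3) − (23)(5) = -94
C→D: (23)(-6) − (12)(3) = -174
D→E: (12)(-7) − (-16)(-6) = -180
E→A: (-16)(22) − (2)(-7) = -338
Σ = -930
Area = |Σ|/2 = 465.

465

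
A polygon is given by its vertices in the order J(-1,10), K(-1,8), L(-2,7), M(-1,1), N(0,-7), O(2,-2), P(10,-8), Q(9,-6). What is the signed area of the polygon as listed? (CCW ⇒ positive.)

68.5

Apply the shoelace (surveyor's) formula: 2A = Σ (x_i·y_{i+1} − x_{i+1}·y_i), indices taken mod 8.
Cross-terms: 2, 9, 5, 7, 14, 4, 12, 84  ⇒  Σ = 137
Signed area = Σ/2 = 68.5 (positive ⇒ counter-clockwise traversal).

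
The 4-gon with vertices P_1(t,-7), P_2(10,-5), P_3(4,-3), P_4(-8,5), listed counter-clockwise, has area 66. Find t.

The doubled signed area Σ (x_i y_{i+1} − x_{i+1} y_i) is linear in t.
With t=0 it equals 112; the coefficient of t is -10 (from the two edges through P_1).
So -10·t + 112 = 2·66 = 132 ⇒ t = -2.

-2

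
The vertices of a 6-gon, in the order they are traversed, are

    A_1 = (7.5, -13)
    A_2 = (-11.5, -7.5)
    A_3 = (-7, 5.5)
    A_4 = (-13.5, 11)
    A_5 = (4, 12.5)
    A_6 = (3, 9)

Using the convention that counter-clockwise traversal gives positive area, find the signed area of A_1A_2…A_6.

Apply Gauss's area formula: 2A = Σ (x_i·y_{i+1} − x_{i+1}·y_i), indices taken mod 6.
Σ = (-205.75) + (-115.75) + (-2.75) + (-212.75) + (-1.5) + (-106.5) = -645
Signed area = Σ/2 = -322.5 (negative ⇒ clockwise traversal).

-322.5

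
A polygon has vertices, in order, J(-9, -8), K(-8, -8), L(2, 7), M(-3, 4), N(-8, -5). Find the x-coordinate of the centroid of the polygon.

-85/21

Apply the surveyor's formula. First the cross-terms c_i = x_i·y_{i+1} − x_{i+1}·y_i:
  8, -40, 29, 47, 19  ⇒  2A = 63, A = 31.5.
Then Σ (x_i + x_{i+1})·c_i = -765, so x̄ = -765 / (6·31.5) = -85/21.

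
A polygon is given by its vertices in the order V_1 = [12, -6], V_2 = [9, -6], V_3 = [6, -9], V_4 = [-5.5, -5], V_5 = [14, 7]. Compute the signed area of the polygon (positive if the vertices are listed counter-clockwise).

-139.5

V_1→V_2: (12)(-6) − (9)(-6) = -18
V_2→V_3: (9)(-9) − (6)(-6) = -45
V_3→V_4: (6)(-5) − (-5.5)(-9) = -79.5
V_4→V_5: (-5.5)(7) − (14)(-5) = 31.5
V_5→V_1: (14)(-6) − (12)(7) = -168
Σ = -279
Signed area = Σ/2 = -139.5 (negative ⇒ clockwise traversal).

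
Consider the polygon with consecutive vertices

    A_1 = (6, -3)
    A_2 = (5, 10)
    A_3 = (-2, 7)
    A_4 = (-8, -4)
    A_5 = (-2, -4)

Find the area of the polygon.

124

Apply the surveyor's formula: 2A = Σ (x_i·y_{i+1} − x_{i+1}·y_i), indices taken mod 5.
Σ = (75) + (55) + (64) + (24) + (30) = 248
Area = |Σ|/2 = 124.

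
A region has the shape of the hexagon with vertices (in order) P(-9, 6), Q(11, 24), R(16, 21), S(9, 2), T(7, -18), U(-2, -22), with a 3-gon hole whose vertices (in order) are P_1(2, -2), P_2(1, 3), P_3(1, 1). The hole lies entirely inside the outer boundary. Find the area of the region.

Outer boundary:
Apply Gauss's area formula: 2A = Σ (x_i·y_{i+1} − x_{i+1}·y_i), indices taken mod 6.
Cross-terms: -282, -153, -157, -176, -190, -210  ⇒  Σ = -1168
Area = |Σ|/2 = 584.
Hole:
Apply the shoelace (surveyor's) formula: 2A = Σ (x_i·y_{i+1} − x_{i+1}·y_i), indices taken mod 3.
Cross-terms: 8, -2, -4  ⇒  Σ = 2
Area = |Σ|/2 = 1.
Net area = 584 − 1 = 583.

583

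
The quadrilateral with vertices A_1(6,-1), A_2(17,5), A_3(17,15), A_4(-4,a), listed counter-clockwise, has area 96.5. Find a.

-8

Write out the shoelace sum; only the two edges meeting at A_4 involve a:
2·Area = [(17·a − (-4)·15) + ((-4)·(-1) − 6·a)] + 217
       = 11·a + 281 = 193
⇒ a = -8.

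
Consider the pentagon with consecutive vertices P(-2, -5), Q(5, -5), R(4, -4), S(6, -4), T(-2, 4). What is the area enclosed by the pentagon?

Cross-terms: 35, 0, 8, 16, 18  ⇒  Σ = 77
Area = |Σ|/2 = 38.5.

38.5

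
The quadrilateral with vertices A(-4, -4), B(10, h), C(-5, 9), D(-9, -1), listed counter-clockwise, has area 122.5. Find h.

The doubled signed area Σ (x_i y_{i+1} − x_{i+1} y_i) is linear in h.
With h=0 it equals 248; the coefficient of h is 1 (from the two edges through B).
So 1·h + 248 = 2·122.5 = 245 ⇒ h = -3.

-3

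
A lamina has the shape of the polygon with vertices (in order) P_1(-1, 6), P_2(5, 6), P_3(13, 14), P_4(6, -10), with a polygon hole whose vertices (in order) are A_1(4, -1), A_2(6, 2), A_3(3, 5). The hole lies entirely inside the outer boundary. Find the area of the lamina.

108.5

Outer boundary:
Σ = (-36) + (-8) + (-214) + (26) = -232
Area = |Σ|/2 = 116.
Hole:
Apply the surveyor's formula: 2A = Σ (x_i·y_{i+1} − x_{i+1}·y_i), indices taken mod 3.
A_1→A_2: (4)(2) − (6)(-1) = 14
A_2→A_3: (6)(5) − (3)(2) = 24
A_3→A_1: (3)(-1) − (4)(5) = -23
Σ = 15
Area = |Σ|/2 = 7.5.
Net area = 116 − 7.5 = 108.5.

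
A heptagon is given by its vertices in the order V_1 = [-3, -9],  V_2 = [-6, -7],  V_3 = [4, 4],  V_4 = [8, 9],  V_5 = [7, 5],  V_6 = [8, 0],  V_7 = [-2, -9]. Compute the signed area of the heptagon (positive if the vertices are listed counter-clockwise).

-84.5

Apply the shoelace formula: 2A = Σ (x_i·y_{i+1} − x_{i+1}·y_i), indices taken mod 7.
Σ = (-33) + (4) + (4) + (-23) + (-40) + (-72) + (-9) = -169
Signed area = Σ/2 = -84.5 (negative ⇒ clockwise traversal).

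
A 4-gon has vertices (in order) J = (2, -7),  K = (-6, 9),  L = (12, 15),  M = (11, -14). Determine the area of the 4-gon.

Apply the shoelace (surveyor's) formula: 2A = Σ (x_i·y_{i+1} − x_{i+1}·y_i), indices taken mod 4.
Σ = (-24) + (-198) + (-333) + (-49) = -604
Area = |Σ|/2 = 302.

302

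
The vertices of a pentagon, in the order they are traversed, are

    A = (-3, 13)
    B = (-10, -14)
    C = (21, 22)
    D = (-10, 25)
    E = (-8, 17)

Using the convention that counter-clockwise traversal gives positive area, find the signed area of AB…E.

484

Apply the shoelace (surveyor's) formula: 2A = Σ (x_i·y_{i+1} − x_{i+1}·y_i), indices taken mod 5.
Σ = (172) + (74) + (745) + (30) + (-53) = 968
Signed area = Σ/2 = 484 (positive ⇒ counter-clockwise traversal).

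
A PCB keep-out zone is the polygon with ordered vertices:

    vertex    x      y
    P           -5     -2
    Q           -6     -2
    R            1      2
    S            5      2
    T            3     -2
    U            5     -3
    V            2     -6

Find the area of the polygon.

Apply the shoelace (surveyor's) formula: 2A = Σ (x_i·y_{i+1} − x_{i+1}·y_i), indices taken mod 7.
Σ = (-2) + (-10) + (-8) + (-16) + (1) + (-24) + (-34) = -93
Area = |Σ|/2 = 46.5.

46.5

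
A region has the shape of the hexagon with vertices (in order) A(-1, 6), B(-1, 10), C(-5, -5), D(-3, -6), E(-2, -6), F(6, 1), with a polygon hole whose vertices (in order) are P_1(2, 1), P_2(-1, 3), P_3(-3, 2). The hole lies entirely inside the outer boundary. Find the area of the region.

Outer boundary:
Cross-terms: -4, 55, 15, 6, 34, 37  ⇒  Σ = 143
Area = |Σ|/2 = 71.5.
Hole:
Apply Gauss's area formula: 2A = Σ (x_i·y_{i+1} − x_{i+1}·y_i), indices taken mod 3.
Σ = (7) + (7) + (-7) = 7
Area = |Σ|/2 = 3.5.
Net area = 71.5 − 3.5 = 68.

68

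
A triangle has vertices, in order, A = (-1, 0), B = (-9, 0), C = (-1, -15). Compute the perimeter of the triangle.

|AB| = √((-8)² + (0)²) = √64 = 8
|BC| = √((8)² + (-15)²) = √289 = 17
|CA| = √((0)² + (15)²) = √225 = 15
Perimeter = 8 + 17 + 15 = 40.

40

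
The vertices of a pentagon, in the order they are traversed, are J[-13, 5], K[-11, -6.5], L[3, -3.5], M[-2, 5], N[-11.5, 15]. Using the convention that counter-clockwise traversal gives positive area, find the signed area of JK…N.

Apply the shoelace formula: 2A = Σ (x_i·y_{i+1} − x_{i+1}·y_i), indices taken mod 5.
Cross-terms: 139.5, 58, 8, 27.5, 137.5  ⇒  Σ = 370.5
Signed area = Σ/2 = 185.25 (positive ⇒ counter-clockwise traversal).

185.25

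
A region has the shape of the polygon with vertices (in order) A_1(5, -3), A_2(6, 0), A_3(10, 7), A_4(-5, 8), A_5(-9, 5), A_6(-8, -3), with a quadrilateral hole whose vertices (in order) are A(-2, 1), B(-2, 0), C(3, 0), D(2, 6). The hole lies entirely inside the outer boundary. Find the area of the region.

147

Outer boundary:
Σ = (18) + (42) + (115) + (47) + (67) + (39) = 328
Area = |Σ|/2 = 164.
Hole:
Σ = (2) + (0) + (18) + (14) = 34
Area = |Σ|/2 = 17.
Net area = 164 − 17 = 147.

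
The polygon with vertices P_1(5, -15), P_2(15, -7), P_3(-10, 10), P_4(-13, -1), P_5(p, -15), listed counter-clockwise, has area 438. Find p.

Write out the shoelace sum; only the two edges meeting at P_5 involve p:
2·Area = [((-13)·(-15) − p·(-1)) + (p·(-15) − 5·(-15))] + 410
       = -14·p + 680 = 876
⇒ p = -14.

-14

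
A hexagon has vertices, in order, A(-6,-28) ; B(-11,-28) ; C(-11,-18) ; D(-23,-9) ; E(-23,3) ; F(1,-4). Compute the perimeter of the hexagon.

92

|AB| = √((-5)² + (0)²) = √25 = 5
|BC| = √((0)² + (10)²) = √100 = 10
|CD| = √((-12)² + (9)²) = √225 = 15
|DE| = √((0)² + (12)²) = √144 = 12
|EF| = √((24)² + (-7)²) = √625 = 25
|FA| = √((-7)² + (-24)²) = √625 = 25
Perimeter = 5 + 10 + 15 + 12 + 25 + 25 = 92.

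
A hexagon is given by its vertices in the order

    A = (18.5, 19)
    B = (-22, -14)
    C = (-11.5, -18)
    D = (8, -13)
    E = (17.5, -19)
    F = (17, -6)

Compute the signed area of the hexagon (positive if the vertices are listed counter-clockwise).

707.5

Cross-terms: 159, 235, 293.5, 75.5, 218, 434  ⇒  Σ = 1415
Signed area = Σ/2 = 707.5 (positive ⇒ counter-clockwise traversal).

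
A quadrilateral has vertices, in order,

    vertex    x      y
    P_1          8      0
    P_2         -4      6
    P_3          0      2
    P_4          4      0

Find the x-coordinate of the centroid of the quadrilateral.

Apply the shoelace formula. First the cross-terms c_i = x_i·y_{i+1} − x_{i+1}·y_i:
  48, -8, -8, 0  ⇒  2A = 32, A = 16.
Then Σ (x_i + x_{i+1})·c_i = 192, so x̄ = 192 / (6·16) = 2.

2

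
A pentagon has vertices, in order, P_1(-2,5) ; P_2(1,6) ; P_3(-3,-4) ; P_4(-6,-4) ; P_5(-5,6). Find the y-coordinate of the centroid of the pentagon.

Apply Gauss's area formula. First the cross-terms c_i = x_i·y_{i+1} − x_{i+1}·y_i:
  -17, 14, -12, -56, -13  ⇒  2A = -84, A = -42.
Then Σ (y_i + y_{i+1})·c_i = -318, so ȳ = -318 / (6·(-42)) = 53/42.

53/42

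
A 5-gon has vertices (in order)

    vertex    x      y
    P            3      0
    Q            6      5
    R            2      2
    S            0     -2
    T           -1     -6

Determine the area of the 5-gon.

14.5

Apply the shoelace (surveyor's) formula: 2A = Σ (x_i·y_{i+1} − x_{i+1}·y_i), indices taken mod 5.
P→Q: (3)(5) − (6)(0) = 15
Q→R: (6)(2) − (2)(5) = 2
R→S: (2)(-2) − (0)(2) = -4
S→T: (0)(-6) − (-1)(-2) = -2
T→P: (-1)(0) − (3)(-6) = 18
Σ = 29
Area = |Σ|/2 = 14.5.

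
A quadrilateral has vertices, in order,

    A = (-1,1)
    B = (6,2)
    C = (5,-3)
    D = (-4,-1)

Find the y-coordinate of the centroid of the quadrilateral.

Apply the surveyor's formula. First the cross-terms c_i = x_i·y_{i+1} − x_{i+1}·y_i:
  -8, -28, -17, -5  ⇒  2A = -58, A = -29.
Then Σ (y_i + y_{i+1})·c_i = 72, so ȳ = 72 / (6·(-29)) = -12/29.

-12/29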